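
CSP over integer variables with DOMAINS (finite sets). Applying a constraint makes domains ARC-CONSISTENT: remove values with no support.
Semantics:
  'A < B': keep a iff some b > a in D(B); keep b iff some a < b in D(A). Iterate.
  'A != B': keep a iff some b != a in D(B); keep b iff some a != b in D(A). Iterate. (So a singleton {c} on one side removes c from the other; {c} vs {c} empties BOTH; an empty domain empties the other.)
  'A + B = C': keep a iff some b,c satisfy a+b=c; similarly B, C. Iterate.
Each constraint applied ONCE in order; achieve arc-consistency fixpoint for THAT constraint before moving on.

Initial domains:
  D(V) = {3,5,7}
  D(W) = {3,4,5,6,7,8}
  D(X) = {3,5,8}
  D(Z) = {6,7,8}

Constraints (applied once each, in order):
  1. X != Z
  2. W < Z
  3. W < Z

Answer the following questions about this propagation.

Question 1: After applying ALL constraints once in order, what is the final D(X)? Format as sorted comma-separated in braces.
Constraint 1 (X != Z) on D(X)={3,5,8} D(Z)={6,7,8}: no change
Constraint 2 (W < Z) on D(W)={3,4,5,6,7,8} D(Z)={6,7,8}: W {3,4,5,6,7,8}->{3,4,5,6,7}
Constraint 3 (W < Z) on D(W)={3,4,5,6,7} D(Z)={6,7,8}: no change
So after all 3 constraints: D(X) = {3,5,8}

Answer: {3,5,8}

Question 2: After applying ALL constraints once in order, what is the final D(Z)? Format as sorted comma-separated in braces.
Answer: {6,7,8}

Derivation:
Constraint 1 (X != Z) on D(X)={3,5,8} D(Z)={6,7,8}: no change
Constraint 2 (W < Z) on D(W)={3,4,5,6,7,8} D(Z)={6,7,8}: W {3,4,5,6,7,8}->{3,4,5,6,7}
Constraint 3 (W < Z) on D(W)={3,4,5,6,7} D(Z)={6,7,8}: no change
So after all 3 constraints: D(Z) = {6,7,8}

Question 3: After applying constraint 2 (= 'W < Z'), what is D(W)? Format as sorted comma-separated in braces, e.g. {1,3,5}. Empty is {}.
Answer: {3,4,5,6,7}

Derivation:
Constraint 1 (X != Z) on D(X)={3,5,8} D(Z)={6,7,8}: no change
Constraint 2 (W < Z) on D(W)={3,4,5,6,7,8} D(Z)={6,7,8}: W {3,4,5,6,7,8}->{3,4,5,6,7}
So after constraint 2: D(W) = {3,4,5,6,7}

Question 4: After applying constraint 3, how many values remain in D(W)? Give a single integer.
Answer: 5

Derivation:
Constraint 1 (X != Z) on D(X)={3,5,8} D(Z)={6,7,8}: no change
Constraint 2 (W < Z) on D(W)={3,4,5,6,7,8} D(Z)={6,7,8}: W {3,4,5,6,7,8}->{3,4,5,6,7}
Constraint 3 (W < Z) on D(W)={3,4,5,6,7} D(Z)={6,7,8}: no change
So after constraint 3: D(W)={3,4,5,6,7}, size = 5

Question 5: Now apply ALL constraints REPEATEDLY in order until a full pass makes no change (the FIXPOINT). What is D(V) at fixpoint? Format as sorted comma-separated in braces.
Answer: {3,5,7}

Derivation:
pass 0 (initial): D(V)={3,5,7}
pass 1: W {3,4,5,6,7,8}->{3,4,5,6,7}
pass 2: no change
Fixpoint after 2 passes: D(V) = {3,5,7}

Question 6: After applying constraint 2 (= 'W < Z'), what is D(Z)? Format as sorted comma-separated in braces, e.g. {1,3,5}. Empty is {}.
Constraint 1 (X != Z) on D(X)={3,5,8} D(Z)={6,7,8}: no change
Constraint 2 (W < Z) on D(W)={3,4,5,6,7,8} D(Z)={6,7,8}: W {3,4,5,6,7,8}->{3,4,5,6,7}
So after constraint 2: D(Z) = {6,7,8}

Answer: {6,7,8}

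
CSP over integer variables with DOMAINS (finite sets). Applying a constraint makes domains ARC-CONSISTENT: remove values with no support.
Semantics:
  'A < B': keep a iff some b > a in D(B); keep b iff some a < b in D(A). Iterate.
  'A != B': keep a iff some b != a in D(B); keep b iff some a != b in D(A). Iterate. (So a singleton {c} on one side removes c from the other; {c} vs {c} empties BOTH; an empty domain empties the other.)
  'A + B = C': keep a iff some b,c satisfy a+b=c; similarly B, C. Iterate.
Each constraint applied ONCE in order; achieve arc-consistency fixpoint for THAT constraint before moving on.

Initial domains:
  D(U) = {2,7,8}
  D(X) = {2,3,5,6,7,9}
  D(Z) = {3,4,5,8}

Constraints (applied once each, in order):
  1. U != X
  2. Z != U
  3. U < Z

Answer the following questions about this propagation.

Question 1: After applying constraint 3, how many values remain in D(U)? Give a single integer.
Answer: 2

Derivation:
Constraint 1 (U != X) on D(U)={2,7,8} D(X)={2,3,5,6,7,9}: no change
Constraint 2 (Z != U) on D(Z)={3,4,5,8} D(U)={2,7,8}: no change
Constraint 3 (U < Z) on D(U)={2,7,8} D(Z)={3,4,5,8}: U {2,7,8}->{2,7}
So after constraint 3: D(U)={2,7}, size = 2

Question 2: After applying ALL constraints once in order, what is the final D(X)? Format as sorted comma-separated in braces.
Constraint 1 (U != X) on D(U)={2,7,8} D(X)={2,3,5,6,7,9}: no change
Constraint 2 (Z != U) on D(Z)={3,4,5,8} D(U)={2,7,8}: no change
Constraint 3 (U < Z) on D(U)={2,7,8} D(Z)={3,4,5,8}: U {2,7,8}->{2,7}
So after all 3 constraints: D(X) = {2,3,5,6,7,9}

Answer: {2,3,5,6,7,9}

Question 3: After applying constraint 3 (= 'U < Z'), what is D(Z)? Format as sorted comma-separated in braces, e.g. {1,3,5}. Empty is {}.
Constraint 1 (U != X) on D(U)={2,7,8} D(X)={2,3,5,6,7,9}: no change
Constraint 2 (Z != U) on D(Z)={3,4,5,8} D(U)={2,7,8}: no change
Constraint 3 (U < Z) on D(U)={2,7,8} D(Z)={3,4,5,8}: U {2,7,8}->{2,7}
So after constraint 3: D(Z) = {3,4,5,8}

Answer: {3,4,5,8}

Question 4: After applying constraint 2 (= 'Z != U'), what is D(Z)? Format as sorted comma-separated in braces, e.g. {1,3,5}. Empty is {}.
Constraint 1 (U != X) on D(U)={2,7,8} D(X)={2,3,5,6,7,9}: no change
Constraint 2 (Z != U) on D(Z)={3,4,5,8} D(U)={2,7,8}: no change
So after constraint 2: D(Z) = {3,4,5,8}

Answer: {3,4,5,8}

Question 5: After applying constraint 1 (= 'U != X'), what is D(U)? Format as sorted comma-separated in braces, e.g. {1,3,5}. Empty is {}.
Constraint 1 (U != X) on D(U)={2,7,8} D(X)={2,3,5,6,7,9}: no change
So after constraint 1: D(U) = {2,7,8}

Answer: {2,7,8}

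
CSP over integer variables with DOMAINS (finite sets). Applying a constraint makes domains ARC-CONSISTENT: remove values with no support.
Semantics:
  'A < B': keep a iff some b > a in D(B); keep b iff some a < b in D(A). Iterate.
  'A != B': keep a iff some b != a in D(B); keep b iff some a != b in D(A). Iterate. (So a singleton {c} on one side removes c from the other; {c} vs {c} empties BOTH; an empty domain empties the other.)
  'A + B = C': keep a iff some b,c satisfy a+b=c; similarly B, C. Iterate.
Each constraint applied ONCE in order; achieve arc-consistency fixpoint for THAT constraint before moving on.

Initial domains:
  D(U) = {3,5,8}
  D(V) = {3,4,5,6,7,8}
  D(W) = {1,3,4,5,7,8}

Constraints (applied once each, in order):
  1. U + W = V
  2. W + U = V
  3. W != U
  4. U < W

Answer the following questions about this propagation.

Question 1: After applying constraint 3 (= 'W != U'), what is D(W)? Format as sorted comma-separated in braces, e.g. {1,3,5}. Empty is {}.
Constraint 1 (U + W = V) on D(U)={3,5,8} D(W)={1,3,4,5,7,8} D(V)={3,4,5,6,7,8}: U {3,5,8}->{3,5}; W {1,3,4,5,7,8}->{1,3,4,5}; V {3,4,5,6,7,8}->{4,6,7,8}
Constraint 2 (W + U = V) on D(W)={1,3,4,5} D(U)={3,5} D(V)={4,6,7,8}: no change
Constraint 3 (W != U) on D(W)={1,3,4,5} D(U)={3,5}: no change
So after constraint 3: D(W) = {1,3,4,5}

Answer: {1,3,4,5}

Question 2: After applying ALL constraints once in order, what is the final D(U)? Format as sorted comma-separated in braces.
Answer: {3}

Derivation:
Constraint 1 (U + W = V) on D(U)={3,5,8} D(W)={1,3,4,5,7,8} D(V)={3,4,5,6,7,8}: U {3,5,8}->{3,5}; W {1,3,4,5,7,8}->{1,3,4,5}; V {3,4,5,6,7,8}->{4,6,7,8}
Constraint 2 (W + U = V) on D(W)={1,3,4,5} D(U)={3,5} D(V)={4,6,7,8}: no change
Constraint 3 (W != U) on D(W)={1,3,4,5} D(U)={3,5}: no change
Constraint 4 (U < W) on D(U)={3,5} D(W)={1,3,4,5}: U {3,5}->{3}; W {1,3,4,5}->{4,5}
So after all 4 constraints: D(U) = {3}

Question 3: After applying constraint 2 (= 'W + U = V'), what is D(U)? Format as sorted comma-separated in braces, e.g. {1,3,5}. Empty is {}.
Constraint 1 (U + W = V) on D(U)={3,5,8} D(W)={1,3,4,5,7,8} D(V)={3,4,5,6,7,8}: U {3,5,8}->{3,5}; W {1,3,4,5,7,8}->{1,3,4,5}; V {3,4,5,6,7,8}->{4,6,7,8}
Constraint 2 (W + U = V) on D(W)={1,3,4,5} D(U)={3,5} D(V)={4,6,7,8}: no change
So after constraint 2: D(U) = {3,5}

Answer: {3,5}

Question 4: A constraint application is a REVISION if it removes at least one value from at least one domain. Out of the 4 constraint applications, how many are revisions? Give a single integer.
Answer: 2

Derivation:
Constraint 1 (U + W = V) on D(U)={3,5,8} D(W)={1,3,4,5,7,8} D(V)={3,4,5,6,7,8}: U {3,5,8}->{3,5}; W {1,3,4,5,7,8}->{1,3,4,5}; V {3,4,5,6,7,8}->{4,6,7,8} => REVISION
Constraint 2 (W + U = V) on D(W)={1,3,4,5} D(U)={3,5} D(V)={4,6,7,8}: no change => not a revision
Constraint 3 (W != U) on D(W)={1,3,4,5} D(U)={3,5}: no change => not a revision
Constraint 4 (U < W) on D(U)={3,5} D(W)={1,3,4,5}: U {3,5}->{3}; W {1,3,4,5}->{4,5} => REVISION
Total revisions = 2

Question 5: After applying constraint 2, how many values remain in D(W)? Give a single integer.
Answer: 4

Derivation:
Constraint 1 (U + W = V) on D(U)={3,5,8} D(W)={1,3,4,5,7,8} D(V)={3,4,5,6,7,8}: U {3,5,8}->{3,5}; W {1,3,4,5,7,8}->{1,3,4,5}; V {3,4,5,6,7,8}->{4,6,7,8}
Constraint 2 (W + U = V) on D(W)={1,3,4,5} D(U)={3,5} D(V)={4,6,7,8}: no change
So after constraint 2: D(W)={1,3,4,5}, size = 4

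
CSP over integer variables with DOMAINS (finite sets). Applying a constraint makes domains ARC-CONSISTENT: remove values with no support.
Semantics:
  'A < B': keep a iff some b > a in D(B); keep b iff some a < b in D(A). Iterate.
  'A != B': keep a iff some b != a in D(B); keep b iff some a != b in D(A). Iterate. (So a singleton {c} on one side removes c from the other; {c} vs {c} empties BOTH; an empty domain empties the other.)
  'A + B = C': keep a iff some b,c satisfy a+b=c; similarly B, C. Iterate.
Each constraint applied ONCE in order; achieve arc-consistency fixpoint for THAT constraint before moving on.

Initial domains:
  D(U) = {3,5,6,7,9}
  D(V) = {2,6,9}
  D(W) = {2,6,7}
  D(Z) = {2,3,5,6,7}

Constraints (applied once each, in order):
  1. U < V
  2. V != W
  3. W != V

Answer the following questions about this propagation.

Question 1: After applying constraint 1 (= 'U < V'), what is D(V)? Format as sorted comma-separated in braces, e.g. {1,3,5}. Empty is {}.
Constraint 1 (U < V) on D(U)={3,5,6,7,9} D(V)={2,6,9}: U {3,5,6,7,9}->{3,5,6,7}; V {2,6,9}->{6,9}
So after constraint 1: D(V) = {6,9}

Answer: {6,9}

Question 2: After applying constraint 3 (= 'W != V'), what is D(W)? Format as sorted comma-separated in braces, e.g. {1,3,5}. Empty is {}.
Answer: {2,6,7}

Derivation:
Constraint 1 (U < V) on D(U)={3,5,6,7,9} D(V)={2,6,9}: U {3,5,6,7,9}->{3,5,6,7}; V {2,6,9}->{6,9}
Constraint 2 (V != W) on D(V)={6,9} D(W)={2,6,7}: no change
Constraint 3 (W != V) on D(W)={2,6,7} D(V)={6,9}: no change
So after constraint 3: D(W) = {2,6,7}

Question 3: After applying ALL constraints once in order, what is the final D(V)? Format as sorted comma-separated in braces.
Answer: {6,9}

Derivation:
Constraint 1 (U < V) on D(U)={3,5,6,7,9} D(V)={2,6,9}: U {3,5,6,7,9}->{3,5,6,7}; V {2,6,9}->{6,9}
Constraint 2 (V != W) on D(V)={6,9} D(W)={2,6,7}: no change
Constraint 3 (W != V) on D(W)={2,6,7} D(V)={6,9}: no change
So after all 3 constraints: D(V) = {6,9}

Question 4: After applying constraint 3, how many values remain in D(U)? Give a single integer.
Answer: 4

Derivation:
Constraint 1 (U < V) on D(U)={3,5,6,7,9} D(V)={2,6,9}: U {3,5,6,7,9}->{3,5,6,7}; V {2,6,9}->{6,9}
Constraint 2 (V != W) on D(V)={6,9} D(W)={2,6,7}: no change
Constraint 3 (W != V) on D(W)={2,6,7} D(V)={6,9}: no change
So after constraint 3: D(U)={3,5,6,7}, size = 4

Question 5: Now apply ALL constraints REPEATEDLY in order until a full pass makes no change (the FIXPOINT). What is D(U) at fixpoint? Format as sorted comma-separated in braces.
Answer: {3,5,6,7}

Derivation:
pass 0 (initial): D(U)={3,5,6,7,9}
pass 1: U {3,5,6,7,9}->{3,5,6,7}; V {2,6,9}->{6,9}
pass 2: no change
Fixpoint after 2 passes: D(U) = {3,5,6,7}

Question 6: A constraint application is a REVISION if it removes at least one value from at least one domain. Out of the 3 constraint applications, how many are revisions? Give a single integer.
Constraint 1 (U < V) on D(U)={3,5,6,7,9} D(V)={2,6,9}: U {3,5,6,7,9}->{3,5,6,7}; V {2,6,9}->{6,9} => REVISION
Constraint 2 (V != W) on D(V)={6,9} D(W)={2,6,7}: no change => not a revision
Constraint 3 (W != V) on D(W)={2,6,7} D(V)={6,9}: no change => not a revision
Total revisions = 1

Answer: 1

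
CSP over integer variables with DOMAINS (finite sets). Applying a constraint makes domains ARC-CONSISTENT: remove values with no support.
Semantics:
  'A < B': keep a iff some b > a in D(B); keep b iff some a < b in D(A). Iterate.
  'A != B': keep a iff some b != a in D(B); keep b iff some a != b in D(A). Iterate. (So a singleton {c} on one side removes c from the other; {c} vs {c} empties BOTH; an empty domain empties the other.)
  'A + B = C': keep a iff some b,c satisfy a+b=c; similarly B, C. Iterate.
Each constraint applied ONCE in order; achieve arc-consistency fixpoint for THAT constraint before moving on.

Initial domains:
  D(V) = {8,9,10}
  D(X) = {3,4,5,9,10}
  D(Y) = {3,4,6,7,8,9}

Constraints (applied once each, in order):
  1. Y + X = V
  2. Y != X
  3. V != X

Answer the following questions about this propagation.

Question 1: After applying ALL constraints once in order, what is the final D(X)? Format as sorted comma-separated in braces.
Answer: {3,4,5}

Derivation:
Constraint 1 (Y + X = V) on D(Y)={3,4,6,7,8,9} D(X)={3,4,5,9,10} D(V)={8,9,10}: Y {3,4,6,7,8,9}->{3,4,6,7}; X {3,4,5,9,10}->{3,4,5}
Constraint 2 (Y != X) on D(Y)={3,4,6,7} D(X)={3,4,5}: no change
Constraint 3 (V != X) on D(V)={8,9,10} D(X)={3,4,5}: no change
So after all 3 constraints: D(X) = {3,4,5}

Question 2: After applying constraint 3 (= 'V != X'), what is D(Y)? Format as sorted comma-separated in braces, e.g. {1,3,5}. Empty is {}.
Constraint 1 (Y + X = V) on D(Y)={3,4,6,7,8,9} D(X)={3,4,5,9,10} D(V)={8,9,10}: Y {3,4,6,7,8,9}->{3,4,6,7}; X {3,4,5,9,10}->{3,4,5}
Constraint 2 (Y != X) on D(Y)={3,4,6,7} D(X)={3,4,5}: no change
Constraint 3 (V != X) on D(V)={8,9,10} D(X)={3,4,5}: no change
So after constraint 3: D(Y) = {3,4,6,7}

Answer: {3,4,6,7}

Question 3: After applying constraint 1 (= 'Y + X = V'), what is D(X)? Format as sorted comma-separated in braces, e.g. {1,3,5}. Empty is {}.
Answer: {3,4,5}

Derivation:
Constraint 1 (Y + X = V) on D(Y)={3,4,6,7,8,9} D(X)={3,4,5,9,10} D(V)={8,9,10}: Y {3,4,6,7,8,9}->{3,4,6,7}; X {3,4,5,9,10}->{3,4,5}
So after constraint 1: D(X) = {3,4,5}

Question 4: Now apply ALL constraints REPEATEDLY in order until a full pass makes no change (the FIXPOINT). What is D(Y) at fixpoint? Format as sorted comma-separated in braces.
pass 0 (initial): D(Y)={3,4,6,7,8,9}
pass 1: X {3,4,5,9,10}->{3,4,5}; Y {3,4,6,7,8,9}->{3,4,6,7}
pass 2: no change
Fixpoint after 2 passes: D(Y) = {3,4,6,7}

Answer: {3,4,6,7}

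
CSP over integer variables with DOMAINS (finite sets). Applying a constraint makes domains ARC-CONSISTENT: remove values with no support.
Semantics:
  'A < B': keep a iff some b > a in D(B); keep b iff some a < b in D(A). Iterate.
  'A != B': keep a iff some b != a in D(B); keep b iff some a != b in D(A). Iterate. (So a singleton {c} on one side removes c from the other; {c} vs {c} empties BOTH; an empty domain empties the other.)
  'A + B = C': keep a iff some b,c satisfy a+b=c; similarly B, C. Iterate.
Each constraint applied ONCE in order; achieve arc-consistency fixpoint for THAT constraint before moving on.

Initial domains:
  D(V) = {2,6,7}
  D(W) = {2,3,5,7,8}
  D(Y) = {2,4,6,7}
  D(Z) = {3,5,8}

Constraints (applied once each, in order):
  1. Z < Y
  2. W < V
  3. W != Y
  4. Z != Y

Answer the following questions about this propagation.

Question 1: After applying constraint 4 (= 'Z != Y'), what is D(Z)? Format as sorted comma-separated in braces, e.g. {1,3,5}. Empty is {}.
Constraint 1 (Z < Y) on D(Z)={3,5,8} D(Y)={2,4,6,7}: Z {3,5,8}->{3,5}; Y {2,4,6,7}->{4,6,7}
Constraint 2 (W < V) on D(W)={2,3,5,7,8} D(V)={2,6,7}: W {2,3,5,7,8}->{2,3,5}; V {2,6,7}->{6,7}
Constraint 3 (W != Y) on D(W)={2,3,5} D(Y)={4,6,7}: no change
Constraint 4 (Z != Y) on D(Z)={3,5} D(Y)={4,6,7}: no change
So after constraint 4: D(Z) = {3,5}

Answer: {3,5}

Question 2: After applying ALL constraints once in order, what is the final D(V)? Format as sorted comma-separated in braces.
Constraint 1 (Z < Y) on D(Z)={3,5,8} D(Y)={2,4,6,7}: Z {3,5,8}->{3,5}; Y {2,4,6,7}->{4,6,7}
Constraint 2 (W < V) on D(W)={2,3,5,7,8} D(V)={2,6,7}: W {2,3,5,7,8}->{2,3,5}; V {2,6,7}->{6,7}
Constraint 3 (W != Y) on D(W)={2,3,5} D(Y)={4,6,7}: no change
Constraint 4 (Z != Y) on D(Z)={3,5} D(Y)={4,6,7}: no change
So after all 4 constraints: D(V) = {6,7}

Answer: {6,7}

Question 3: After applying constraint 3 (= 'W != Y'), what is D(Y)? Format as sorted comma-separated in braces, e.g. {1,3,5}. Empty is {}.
Constraint 1 (Z < Y) on D(Z)={3,5,8} D(Y)={2,4,6,7}: Z {3,5,8}->{3,5}; Y {2,4,6,7}->{4,6,7}
Constraint 2 (W < V) on D(W)={2,3,5,7,8} D(V)={2,6,7}: W {2,3,5,7,8}->{2,3,5}; V {2,6,7}->{6,7}
Constraint 3 (W != Y) on D(W)={2,3,5} D(Y)={4,6,7}: no change
So after constraint 3: D(Y) = {4,6,7}

Answer: {4,6,7}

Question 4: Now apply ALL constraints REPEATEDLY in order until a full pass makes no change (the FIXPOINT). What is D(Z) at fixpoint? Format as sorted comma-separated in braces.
pass 0 (initial): D(Z)={3,5,8}
pass 1: V {2,6,7}->{6,7}; W {2,3,5,7,8}->{2,3,5}; Y {2,4,6,7}->{4,6,7}; Z {3,5,8}->{3,5}
pass 2: no change
Fixpoint after 2 passes: D(Z) = {3,5}

Answer: {3,5}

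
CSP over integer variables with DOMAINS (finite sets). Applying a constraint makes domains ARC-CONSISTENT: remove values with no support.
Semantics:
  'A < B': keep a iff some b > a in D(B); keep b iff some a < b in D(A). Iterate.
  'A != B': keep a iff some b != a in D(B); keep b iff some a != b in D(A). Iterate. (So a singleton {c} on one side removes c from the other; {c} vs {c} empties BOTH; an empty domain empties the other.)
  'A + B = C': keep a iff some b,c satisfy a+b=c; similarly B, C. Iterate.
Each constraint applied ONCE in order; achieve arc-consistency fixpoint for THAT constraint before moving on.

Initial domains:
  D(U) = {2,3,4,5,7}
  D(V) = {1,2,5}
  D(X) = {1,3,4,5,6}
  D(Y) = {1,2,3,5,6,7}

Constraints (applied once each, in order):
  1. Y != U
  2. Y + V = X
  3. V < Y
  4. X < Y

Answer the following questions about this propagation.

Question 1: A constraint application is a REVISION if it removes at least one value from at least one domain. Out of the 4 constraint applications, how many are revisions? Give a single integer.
Answer: 3

Derivation:
Constraint 1 (Y != U) on D(Y)={1,2,3,5,6,7} D(U)={2,3,4,5,7}: no change => not a revision
Constraint 2 (Y + V = X) on D(Y)={1,2,3,5,6,7} D(V)={1,2,5} D(X)={1,3,4,5,6}: Y {1,2,3,5,6,7}->{1,2,3,5}; X {1,3,4,5,6}->{3,4,5,6} => REVISION
Constraint 3 (V < Y) on D(V)={1,2,5} D(Y)={1,2,3,5}: V {1,2,5}->{1,2}; Y {1,2,3,5}->{2,3,5} => REVISION
Constraint 4 (X < Y) on D(X)={3,4,5,6} D(Y)={2,3,5}: X {3,4,5,6}->{3,4}; Y {2,3,5}->{5} => REVISION
Total revisions = 3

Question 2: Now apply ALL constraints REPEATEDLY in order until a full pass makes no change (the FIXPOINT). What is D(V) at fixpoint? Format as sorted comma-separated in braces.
pass 0 (initial): D(V)={1,2,5}
pass 1: V {1,2,5}->{1,2}; X {1,3,4,5,6}->{3,4}; Y {1,2,3,5,6,7}->{5}
pass 2: U {2,3,4,5,7}->{2,3,4,7}; V {1,2}->{}; X {3,4}->{}; Y {5}->{}
pass 3: U {2,3,4,7}->{}
pass 4: no change
Fixpoint after 4 passes: D(V) = {}

Answer: {}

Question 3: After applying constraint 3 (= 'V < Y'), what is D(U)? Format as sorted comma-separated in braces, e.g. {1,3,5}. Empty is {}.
Answer: {2,3,4,5,7}

Derivation:
Constraint 1 (Y != U) on D(Y)={1,2,3,5,6,7} D(U)={2,3,4,5,7}: no change
Constraint 2 (Y + V = X) on D(Y)={1,2,3,5,6,7} D(V)={1,2,5} D(X)={1,3,4,5,6}: Y {1,2,3,5,6,7}->{1,2,3,5}; X {1,3,4,5,6}->{3,4,5,6}
Constraint 3 (V < Y) on D(V)={1,2,5} D(Y)={1,2,3,5}: V {1,2,5}->{1,2}; Y {1,2,3,5}->{2,3,5}
So after constraint 3: D(U) = {2,3,4,5,7}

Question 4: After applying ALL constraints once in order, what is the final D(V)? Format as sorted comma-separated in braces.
Answer: {1,2}

Derivation:
Constraint 1 (Y != U) on D(Y)={1,2,3,5,6,7} D(U)={2,3,4,5,7}: no change
Constraint 2 (Y + V = X) on D(Y)={1,2,3,5,6,7} D(V)={1,2,5} D(X)={1,3,4,5,6}: Y {1,2,3,5,6,7}->{1,2,3,5}; X {1,3,4,5,6}->{3,4,5,6}
Constraint 3 (V < Y) on D(V)={1,2,5} D(Y)={1,2,3,5}: V {1,2,5}->{1,2}; Y {1,2,3,5}->{2,3,5}
Constraint 4 (X < Y) on D(X)={3,4,5,6} D(Y)={2,3,5}: X {3,4,5,6}->{3,4}; Y {2,3,5}->{5}
So after all 4 constraints: D(V) = {1,2}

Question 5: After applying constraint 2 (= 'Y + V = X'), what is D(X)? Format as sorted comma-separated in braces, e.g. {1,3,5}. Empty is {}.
Constraint 1 (Y != U) on D(Y)={1,2,3,5,6,7} D(U)={2,3,4,5,7}: no change
Constraint 2 (Y + V = X) on D(Y)={1,2,3,5,6,7} D(V)={1,2,5} D(X)={1,3,4,5,6}: Y {1,2,3,5,6,7}->{1,2,3,5}; X {1,3,4,5,6}->{3,4,5,6}
So after constraint 2: D(X) = {3,4,5,6}

Answer: {3,4,5,6}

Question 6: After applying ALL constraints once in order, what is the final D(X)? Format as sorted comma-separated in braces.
Constraint 1 (Y != U) on D(Y)={1,2,3,5,6,7} D(U)={2,3,4,5,7}: no change
Constraint 2 (Y + V = X) on D(Y)={1,2,3,5,6,7} D(V)={1,2,5} D(X)={1,3,4,5,6}: Y {1,2,3,5,6,7}->{1,2,3,5}; X {1,3,4,5,6}->{3,4,5,6}
Constraint 3 (V < Y) on D(V)={1,2,5} D(Y)={1,2,3,5}: V {1,2,5}->{1,2}; Y {1,2,3,5}->{2,3,5}
Constraint 4 (X < Y) on D(X)={3,4,5,6} D(Y)={2,3,5}: X {3,4,5,6}->{3,4}; Y {2,3,5}->{5}
So after all 4 constraints: D(X) = {3,4}

Answer: {3,4}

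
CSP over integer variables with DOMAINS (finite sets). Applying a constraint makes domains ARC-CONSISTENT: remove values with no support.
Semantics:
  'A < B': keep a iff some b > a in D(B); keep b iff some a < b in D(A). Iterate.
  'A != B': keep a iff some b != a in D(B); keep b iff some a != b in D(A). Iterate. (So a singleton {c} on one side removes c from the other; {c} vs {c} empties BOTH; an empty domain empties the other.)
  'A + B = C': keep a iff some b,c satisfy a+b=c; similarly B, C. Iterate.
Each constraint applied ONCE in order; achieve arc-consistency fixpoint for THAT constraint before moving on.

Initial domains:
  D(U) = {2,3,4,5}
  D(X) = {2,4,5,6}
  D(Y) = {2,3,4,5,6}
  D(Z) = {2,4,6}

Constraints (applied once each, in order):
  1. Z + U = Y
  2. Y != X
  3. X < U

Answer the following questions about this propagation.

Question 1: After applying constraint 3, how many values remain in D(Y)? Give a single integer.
Answer: 3

Derivation:
Constraint 1 (Z + U = Y) on D(Z)={2,4,6} D(U)={2,3,4,5} D(Y)={2,3,4,5,6}: Z {2,4,6}->{2,4}; U {2,3,4,5}->{2,3,4}; Y {2,3,4,5,6}->{4,5,6}
Constraint 2 (Y != X) on D(Y)={4,5,6} D(X)={2,4,5,6}: no change
Constraint 3 (X < U) on D(X)={2,4,5,6} D(U)={2,3,4}: X {2,4,5,6}->{2}; U {2,3,4}->{3,4}
So after constraint 3: D(Y)={4,5,6}, size = 3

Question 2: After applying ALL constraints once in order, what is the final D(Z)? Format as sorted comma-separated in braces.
Constraint 1 (Z + U = Y) on D(Z)={2,4,6} D(U)={2,3,4,5} D(Y)={2,3,4,5,6}: Z {2,4,6}->{2,4}; U {2,3,4,5}->{2,3,4}; Y {2,3,4,5,6}->{4,5,6}
Constraint 2 (Y != X) on D(Y)={4,5,6} D(X)={2,4,5,6}: no change
Constraint 3 (X < U) on D(X)={2,4,5,6} D(U)={2,3,4}: X {2,4,5,6}->{2}; U {2,3,4}->{3,4}
So after all 3 constraints: D(Z) = {2,4}

Answer: {2,4}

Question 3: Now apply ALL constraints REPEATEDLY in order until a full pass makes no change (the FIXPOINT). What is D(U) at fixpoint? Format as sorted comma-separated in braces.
pass 0 (initial): D(U)={2,3,4,5}
pass 1: U {2,3,4,5}->{3,4}; X {2,4,5,6}->{2}; Y {2,3,4,5,6}->{4,5,6}; Z {2,4,6}->{2,4}
pass 2: Y {4,5,6}->{5,6}; Z {2,4}->{2}
pass 3: no change
Fixpoint after 3 passes: D(U) = {3,4}

Answer: {3,4}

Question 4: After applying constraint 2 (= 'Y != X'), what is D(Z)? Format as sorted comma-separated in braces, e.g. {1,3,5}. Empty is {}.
Constraint 1 (Z + U = Y) on D(Z)={2,4,6} D(U)={2,3,4,5} D(Y)={2,3,4,5,6}: Z {2,4,6}->{2,4}; U {2,3,4,5}->{2,3,4}; Y {2,3,4,5,6}->{4,5,6}
Constraint 2 (Y != X) on D(Y)={4,5,6} D(X)={2,4,5,6}: no change
So after constraint 2: D(Z) = {2,4}

Answer: {2,4}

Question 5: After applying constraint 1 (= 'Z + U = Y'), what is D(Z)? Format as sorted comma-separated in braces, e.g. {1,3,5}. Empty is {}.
Constraint 1 (Z + U = Y) on D(Z)={2,4,6} D(U)={2,3,4,5} D(Y)={2,3,4,5,6}: Z {2,4,6}->{2,4}; U {2,3,4,5}->{2,3,4}; Y {2,3,4,5,6}->{4,5,6}
So after constraint 1: D(Z) = {2,4}

Answer: {2,4}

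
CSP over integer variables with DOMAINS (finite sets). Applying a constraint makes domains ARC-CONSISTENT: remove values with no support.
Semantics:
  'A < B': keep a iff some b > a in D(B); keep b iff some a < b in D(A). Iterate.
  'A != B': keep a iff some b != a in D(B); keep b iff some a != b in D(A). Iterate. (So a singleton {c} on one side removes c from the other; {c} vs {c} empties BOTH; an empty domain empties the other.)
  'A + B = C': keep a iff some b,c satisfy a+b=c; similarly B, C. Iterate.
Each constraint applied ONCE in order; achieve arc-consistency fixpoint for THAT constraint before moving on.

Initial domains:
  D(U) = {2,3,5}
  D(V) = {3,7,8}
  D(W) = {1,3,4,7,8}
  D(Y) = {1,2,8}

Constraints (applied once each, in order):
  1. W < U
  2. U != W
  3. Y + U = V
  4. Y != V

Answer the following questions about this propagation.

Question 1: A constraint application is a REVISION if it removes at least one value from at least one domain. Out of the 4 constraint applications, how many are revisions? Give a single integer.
Constraint 1 (W < U) on D(W)={1,3,4,7,8} D(U)={2,3,5}: W {1,3,4,7,8}->{1,3,4} => REVISION
Constraint 2 (U != W) on D(U)={2,3,5} D(W)={1,3,4}: no change => not a revision
Constraint 3 (Y + U = V) on D(Y)={1,2,8} D(U)={2,3,5} D(V)={3,7,8}: Y {1,2,8}->{1,2}; U {2,3,5}->{2,5}; V {3,7,8}->{3,7} => REVISION
Constraint 4 (Y != V) on D(Y)={1,2} D(V)={3,7}: no change => not a revision
Total revisions = 2

Answer: 2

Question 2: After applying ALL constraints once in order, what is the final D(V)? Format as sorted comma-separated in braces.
Constraint 1 (W < U) on D(W)={1,3,4,7,8} D(U)={2,3,5}: W {1,3,4,7,8}->{1,3,4}
Constraint 2 (U != W) on D(U)={2,3,5} D(W)={1,3,4}: no change
Constraint 3 (Y + U = V) on D(Y)={1,2,8} D(U)={2,3,5} D(V)={3,7,8}: Y {1,2,8}->{1,2}; U {2,3,5}->{2,5}; V {3,7,8}->{3,7}
Constraint 4 (Y != V) on D(Y)={1,2} D(V)={3,7}: no change
So after all 4 constraints: D(V) = {3,7}

Answer: {3,7}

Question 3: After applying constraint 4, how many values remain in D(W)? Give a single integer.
Answer: 3

Derivation:
Constraint 1 (W < U) on D(W)={1,3,4,7,8} D(U)={2,3,5}: W {1,3,4,7,8}->{1,3,4}
Constraint 2 (U != W) on D(U)={2,3,5} D(W)={1,3,4}: no change
Constraint 3 (Y + U = V) on D(Y)={1,2,8} D(U)={2,3,5} D(V)={3,7,8}: Y {1,2,8}->{1,2}; U {2,3,5}->{2,5}; V {3,7,8}->{3,7}
Constraint 4 (Y != V) on D(Y)={1,2} D(V)={3,7}: no change
So after constraint 4: D(W)={1,3,4}, size = 3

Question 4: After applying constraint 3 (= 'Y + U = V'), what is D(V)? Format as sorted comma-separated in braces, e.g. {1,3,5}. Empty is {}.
Answer: {3,7}

Derivation:
Constraint 1 (W < U) on D(W)={1,3,4,7,8} D(U)={2,3,5}: W {1,3,4,7,8}->{1,3,4}
Constraint 2 (U != W) on D(U)={2,3,5} D(W)={1,3,4}: no change
Constraint 3 (Y + U = V) on D(Y)={1,2,8} D(U)={2,3,5} D(V)={3,7,8}: Y {1,2,8}->{1,2}; U {2,3,5}->{2,5}; V {3,7,8}->{3,7}
So after constraint 3: D(V) = {3,7}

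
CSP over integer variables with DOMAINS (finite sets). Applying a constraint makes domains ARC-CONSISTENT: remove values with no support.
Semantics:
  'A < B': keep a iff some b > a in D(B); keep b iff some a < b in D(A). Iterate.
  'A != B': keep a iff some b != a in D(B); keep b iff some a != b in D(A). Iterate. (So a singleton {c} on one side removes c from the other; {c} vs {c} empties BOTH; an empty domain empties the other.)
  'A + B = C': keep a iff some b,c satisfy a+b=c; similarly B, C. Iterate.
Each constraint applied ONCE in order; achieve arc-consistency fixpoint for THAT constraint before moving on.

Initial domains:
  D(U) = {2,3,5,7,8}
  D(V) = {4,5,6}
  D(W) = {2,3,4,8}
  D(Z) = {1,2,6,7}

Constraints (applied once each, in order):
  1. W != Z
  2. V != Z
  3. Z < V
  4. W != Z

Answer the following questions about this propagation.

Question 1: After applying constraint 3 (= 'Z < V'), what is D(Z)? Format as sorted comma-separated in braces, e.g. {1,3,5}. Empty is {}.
Constraint 1 (W != Z) on D(W)={2,3,4,8} D(Z)={1,2,6,7}: no change
Constraint 2 (V != Z) on D(V)={4,5,6} D(Z)={1,2,6,7}: no change
Constraint 3 (Z < V) on D(Z)={1,2,6,7} D(V)={4,5,6}: Z {1,2,6,7}->{1,2}
So after constraint 3: D(Z) = {1,2}

Answer: {1,2}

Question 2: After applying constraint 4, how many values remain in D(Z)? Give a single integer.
Constraint 1 (W != Z) on D(W)={2,3,4,8} D(Z)={1,2,6,7}: no change
Constraint 2 (V != Z) on D(V)={4,5,6} D(Z)={1,2,6,7}: no change
Constraint 3 (Z < V) on D(Z)={1,2,6,7} D(V)={4,5,6}: Z {1,2,6,7}->{1,2}
Constraint 4 (W != Z) on D(W)={2,3,4,8} D(Z)={1,2}: no change
So after constraint 4: D(Z)={1,2}, size = 2

Answer: 2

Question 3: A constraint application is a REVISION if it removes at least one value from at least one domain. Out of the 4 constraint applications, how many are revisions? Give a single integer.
Constraint 1 (W != Z) on D(W)={2,3,4,8} D(Z)={1,2,6,7}: no change => not a revision
Constraint 2 (V != Z) on D(V)={4,5,6} D(Z)={1,2,6,7}: no change => not a revision
Constraint 3 (Z < V) on D(Z)={1,2,6,7} D(V)={4,5,6}: Z {1,2,6,7}->{1,2} => REVISION
Constraint 4 (W != Z) on D(W)={2,3,4,8} D(Z)={1,2}: no change => not a revision
Total revisions = 1

Answer: 1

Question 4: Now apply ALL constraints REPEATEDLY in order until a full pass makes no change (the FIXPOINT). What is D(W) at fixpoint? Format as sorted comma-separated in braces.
pass 0 (initial): D(W)={2,3,4,8}
pass 1: Z {1,2,6,7}->{1,2}
pass 2: no change
Fixpoint after 2 passes: D(W) = {2,3,4,8}

Answer: {2,3,4,8}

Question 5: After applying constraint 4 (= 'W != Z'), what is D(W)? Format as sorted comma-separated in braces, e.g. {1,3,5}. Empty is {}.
Constraint 1 (W != Z) on D(W)={2,3,4,8} D(Z)={1,2,6,7}: no change
Constraint 2 (V != Z) on D(V)={4,5,6} D(Z)={1,2,6,7}: no change
Constraint 3 (Z < V) on D(Z)={1,2,6,7} D(V)={4,5,6}: Z {1,2,6,7}->{1,2}
Constraint 4 (W != Z) on D(W)={2,3,4,8} D(Z)={1,2}: no change
So after constraint 4: D(W) = {2,3,4,8}

Answer: {2,3,4,8}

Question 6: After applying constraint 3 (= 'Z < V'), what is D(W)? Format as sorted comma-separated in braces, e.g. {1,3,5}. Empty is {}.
Constraint 1 (W != Z) on D(W)={2,3,4,8} D(Z)={1,2,6,7}: no change
Constraint 2 (V != Z) on D(V)={4,5,6} D(Z)={1,2,6,7}: no change
Constraint 3 (Z < V) on D(Z)={1,2,6,7} D(V)={4,5,6}: Z {1,2,6,7}->{1,2}
So after constraint 3: D(W) = {2,3,4,8}

Answer: {2,3,4,8}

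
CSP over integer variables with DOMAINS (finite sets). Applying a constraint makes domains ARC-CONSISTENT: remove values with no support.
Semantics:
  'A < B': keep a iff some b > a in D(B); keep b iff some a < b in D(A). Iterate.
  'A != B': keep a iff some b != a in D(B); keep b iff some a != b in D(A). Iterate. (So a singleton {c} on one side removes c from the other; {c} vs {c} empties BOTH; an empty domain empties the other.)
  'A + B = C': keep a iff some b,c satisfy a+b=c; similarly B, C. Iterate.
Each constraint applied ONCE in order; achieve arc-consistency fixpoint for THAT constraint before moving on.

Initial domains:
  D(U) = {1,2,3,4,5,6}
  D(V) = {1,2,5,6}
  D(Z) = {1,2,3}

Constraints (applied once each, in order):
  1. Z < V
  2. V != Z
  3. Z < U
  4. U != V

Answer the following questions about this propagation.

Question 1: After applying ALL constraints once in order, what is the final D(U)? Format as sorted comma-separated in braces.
Constraint 1 (Z < V) on D(Z)={1,2,3} D(V)={1,2,5,6}: V {1,2,5,6}->{2,5,6}
Constraint 2 (V != Z) on D(V)={2,5,6} D(Z)={1,2,3}: no change
Constraint 3 (Z < U) on D(Z)={1,2,3} D(U)={1,2,3,4,5,6}: U {1,2,3,4,5,6}->{2,3,4,5,6}
Constraint 4 (U != V) on D(U)={2,3,4,5,6} D(V)={2,5,6}: no change
So after all 4 constraints: D(U) = {2,3,4,5,6}

Answer: {2,3,4,5,6}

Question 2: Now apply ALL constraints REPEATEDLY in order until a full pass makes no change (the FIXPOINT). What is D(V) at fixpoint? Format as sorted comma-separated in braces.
pass 0 (initial): D(V)={1,2,5,6}
pass 1: U {1,2,3,4,5,6}->{2,3,4,5,6}; V {1,2,5,6}->{2,5,6}
pass 2: no change
Fixpoint after 2 passes: D(V) = {2,5,6}

Answer: {2,5,6}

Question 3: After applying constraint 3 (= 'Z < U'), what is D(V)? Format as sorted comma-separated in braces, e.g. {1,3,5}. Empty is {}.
Answer: {2,5,6}

Derivation:
Constraint 1 (Z < V) on D(Z)={1,2,3} D(V)={1,2,5,6}: V {1,2,5,6}->{2,5,6}
Constraint 2 (V != Z) on D(V)={2,5,6} D(Z)={1,2,3}: no change
Constraint 3 (Z < U) on D(Z)={1,2,3} D(U)={1,2,3,4,5,6}: U {1,2,3,4,5,6}->{2,3,4,5,6}
So after constraint 3: D(V) = {2,5,6}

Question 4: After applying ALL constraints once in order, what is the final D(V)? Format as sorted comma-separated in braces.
Constraint 1 (Z < V) on D(Z)={1,2,3} D(V)={1,2,5,6}: V {1,2,5,6}->{2,5,6}
Constraint 2 (V != Z) on D(V)={2,5,6} D(Z)={1,2,3}: no change
Constraint 3 (Z < U) on D(Z)={1,2,3} D(U)={1,2,3,4,5,6}: U {1,2,3,4,5,6}->{2,3,4,5,6}
Constraint 4 (U != V) on D(U)={2,3,4,5,6} D(V)={2,5,6}: no change
So after all 4 constraints: D(V) = {2,5,6}

Answer: {2,5,6}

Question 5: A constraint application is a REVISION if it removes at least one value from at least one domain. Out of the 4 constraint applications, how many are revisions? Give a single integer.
Constraint 1 (Z < V) on D(Z)={1,2,3} D(V)={1,2,5,6}: V {1,2,5,6}->{2,5,6} => REVISION
Constraint 2 (V != Z) on D(V)={2,5,6} D(Z)={1,2,3}: no change => not a revision
Constraint 3 (Z < U) on D(Z)={1,2,3} D(U)={1,2,3,4,5,6}: U {1,2,3,4,5,6}->{2,3,4,5,6} => REVISION
Constraint 4 (U != V) on D(U)={2,3,4,5,6} D(V)={2,5,6}: no change => not a revision
Total revisions = 2

Answer: 2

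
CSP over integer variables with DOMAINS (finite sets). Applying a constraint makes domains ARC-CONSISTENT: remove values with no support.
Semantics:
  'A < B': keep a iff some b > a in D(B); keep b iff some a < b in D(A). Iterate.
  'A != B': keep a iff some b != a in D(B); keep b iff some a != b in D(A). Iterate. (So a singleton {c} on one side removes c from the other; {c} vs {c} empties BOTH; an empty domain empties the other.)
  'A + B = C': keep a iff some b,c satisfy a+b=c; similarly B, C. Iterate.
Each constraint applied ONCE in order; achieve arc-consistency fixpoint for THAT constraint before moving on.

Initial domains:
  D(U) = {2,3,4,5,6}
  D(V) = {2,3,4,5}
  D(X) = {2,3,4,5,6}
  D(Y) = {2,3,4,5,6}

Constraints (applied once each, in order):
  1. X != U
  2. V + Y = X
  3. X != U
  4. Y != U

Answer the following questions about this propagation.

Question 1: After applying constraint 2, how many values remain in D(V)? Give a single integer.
Constraint 1 (X != U) on D(X)={2,3,4,5,6} D(U)={2,3,4,5,6}: no change
Constraint 2 (V + Y = X) on D(V)={2,3,4,5} D(Y)={2,3,4,5,6} D(X)={2,3,4,5,6}: V {2,3,4,5}->{2,3,4}; Y {2,3,4,5,6}->{2,3,4}; X {2,3,4,5,6}->{4,5,6}
So after constraint 2: D(V)={2,3,4}, size = 3

Answer: 3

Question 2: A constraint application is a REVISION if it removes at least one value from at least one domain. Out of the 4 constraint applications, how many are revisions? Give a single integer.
Constraint 1 (X != U) on D(X)={2,3,4,5,6} D(U)={2,3,4,5,6}: no change => not a revision
Constraint 2 (V + Y = X) on D(V)={2,3,4,5} D(Y)={2,3,4,5,6} D(X)={2,3,4,5,6}: V {2,3,4,5}->{2,3,4}; Y {2,3,4,5,6}->{2,3,4}; X {2,3,4,5,6}->{4,5,6} => REVISION
Constraint 3 (X != U) on D(X)={4,5,6} D(U)={2,3,4,5,6}: no change => not a revision
Constraint 4 (Y != U) on D(Y)={2,3,4} D(U)={2,3,4,5,6}: no change => not a revision
Total revisions = 1

Answer: 1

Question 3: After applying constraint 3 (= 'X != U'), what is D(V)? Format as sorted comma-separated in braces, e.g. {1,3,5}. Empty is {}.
Answer: {2,3,4}

Derivation:
Constraint 1 (X != U) on D(X)={2,3,4,5,6} D(U)={2,3,4,5,6}: no change
Constraint 2 (V + Y = X) on D(V)={2,3,4,5} D(Y)={2,3,4,5,6} D(X)={2,3,4,5,6}: V {2,3,4,5}->{2,3,4}; Y {2,3,4,5,6}->{2,3,4}; X {2,3,4,5,6}->{4,5,6}
Constraint 3 (X != U) on D(X)={4,5,6} D(U)={2,3,4,5,6}: no change
So after constraint 3: D(V) = {2,3,4}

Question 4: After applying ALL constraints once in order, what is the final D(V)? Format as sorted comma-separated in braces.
Answer: {2,3,4}

Derivation:
Constraint 1 (X != U) on D(X)={2,3,4,5,6} D(U)={2,3,4,5,6}: no change
Constraint 2 (V + Y = X) on D(V)={2,3,4,5} D(Y)={2,3,4,5,6} D(X)={2,3,4,5,6}: V {2,3,4,5}->{2,3,4}; Y {2,3,4,5,6}->{2,3,4}; X {2,3,4,5,6}->{4,5,6}
Constraint 3 (X != U) on D(X)={4,5,6} D(U)={2,3,4,5,6}: no change
Constraint 4 (Y != U) on D(Y)={2,3,4} D(U)={2,3,4,5,6}: no change
So after all 4 constraints: D(V) = {2,3,4}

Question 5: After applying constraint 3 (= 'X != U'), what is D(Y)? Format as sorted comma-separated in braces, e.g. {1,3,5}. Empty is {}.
Constraint 1 (X != U) on D(X)={2,3,4,5,6} D(U)={2,3,4,5,6}: no change
Constraint 2 (V + Y = X) on D(V)={2,3,4,5} D(Y)={2,3,4,5,6} D(X)={2,3,4,5,6}: V {2,3,4,5}->{2,3,4}; Y {2,3,4,5,6}->{2,3,4}; X {2,3,4,5,6}->{4,5,6}
Constraint 3 (X != U) on D(X)={4,5,6} D(U)={2,3,4,5,6}: no change
So after constraint 3: D(Y) = {2,3,4}

Answer: {2,3,4}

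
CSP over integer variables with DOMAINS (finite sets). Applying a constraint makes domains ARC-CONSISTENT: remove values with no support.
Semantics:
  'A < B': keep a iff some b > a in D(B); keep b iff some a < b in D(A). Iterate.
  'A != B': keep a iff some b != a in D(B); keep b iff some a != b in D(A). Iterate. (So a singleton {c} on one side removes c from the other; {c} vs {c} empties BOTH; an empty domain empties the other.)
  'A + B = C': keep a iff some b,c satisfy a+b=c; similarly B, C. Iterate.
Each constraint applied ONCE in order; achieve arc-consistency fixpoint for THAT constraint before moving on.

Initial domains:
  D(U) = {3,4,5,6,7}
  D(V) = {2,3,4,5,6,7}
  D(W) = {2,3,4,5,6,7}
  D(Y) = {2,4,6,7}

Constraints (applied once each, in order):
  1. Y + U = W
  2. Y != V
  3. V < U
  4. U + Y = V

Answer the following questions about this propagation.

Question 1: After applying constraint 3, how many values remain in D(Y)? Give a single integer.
Constraint 1 (Y + U = W) on D(Y)={2,4,6,7} D(U)={3,4,5,6,7} D(W)={2,3,4,5,6,7}: Y {2,4,6,7}->{2,4}; U {3,4,5,6,7}->{3,4,5}; W {2,3,4,5,6,7}->{5,6,7}
Constraint 2 (Y != V) on D(Y)={2,4} D(V)={2,3,4,5,6,7}: no change
Constraint 3 (V < U) on D(V)={2,3,4,5,6,7} D(U)={3,4,5}: V {2,3,4,5,6,7}->{2,3,4}
So after constraint 3: D(Y)={2,4}, size = 2

Answer: 2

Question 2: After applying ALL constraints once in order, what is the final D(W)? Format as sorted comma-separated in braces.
Answer: {5,6,7}

Derivation:
Constraint 1 (Y + U = W) on D(Y)={2,4,6,7} D(U)={3,4,5,6,7} D(W)={2,3,4,5,6,7}: Y {2,4,6,7}->{2,4}; U {3,4,5,6,7}->{3,4,5}; W {2,3,4,5,6,7}->{5,6,7}
Constraint 2 (Y != V) on D(Y)={2,4} D(V)={2,3,4,5,6,7}: no change
Constraint 3 (V < U) on D(V)={2,3,4,5,6,7} D(U)={3,4,5}: V {2,3,4,5,6,7}->{2,3,4}
Constraint 4 (U + Y = V) on D(U)={3,4,5} D(Y)={2,4} D(V)={2,3,4}: U {3,4,5}->{}; Y {2,4}->{}; V {2,3,4}->{}
So after all 4 constraints: D(W) = {5,6,7}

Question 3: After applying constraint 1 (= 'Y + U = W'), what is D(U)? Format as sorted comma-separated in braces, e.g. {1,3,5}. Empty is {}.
Answer: {3,4,5}

Derivation:
Constraint 1 (Y + U = W) on D(Y)={2,4,6,7} D(U)={3,4,5,6,7} D(W)={2,3,4,5,6,7}: Y {2,4,6,7}->{2,4}; U {3,4,5,6,7}->{3,4,5}; W {2,3,4,5,6,7}->{5,6,7}
So after constraint 1: D(U) = {3,4,5}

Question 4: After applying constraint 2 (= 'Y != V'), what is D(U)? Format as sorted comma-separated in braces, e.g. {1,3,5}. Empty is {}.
Answer: {3,4,5}

Derivation:
Constraint 1 (Y + U = W) on D(Y)={2,4,6,7} D(U)={3,4,5,6,7} D(W)={2,3,4,5,6,7}: Y {2,4,6,7}->{2,4}; U {3,4,5,6,7}->{3,4,5}; W {2,3,4,5,6,7}->{5,6,7}
Constraint 2 (Y != V) on D(Y)={2,4} D(V)={2,3,4,5,6,7}: no change
So after constraint 2: D(U) = {3,4,5}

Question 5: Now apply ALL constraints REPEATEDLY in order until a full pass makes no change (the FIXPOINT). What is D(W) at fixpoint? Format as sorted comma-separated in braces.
pass 0 (initial): D(W)={2,3,4,5,6,7}
pass 1: U {3,4,5,6,7}->{}; V {2,3,4,5,6,7}->{}; W {2,3,4,5,6,7}->{5,6,7}; Y {2,4,6,7}->{}
pass 2: W {5,6,7}->{}
pass 3: no change
Fixpoint after 3 passes: D(W) = {}

Answer: {}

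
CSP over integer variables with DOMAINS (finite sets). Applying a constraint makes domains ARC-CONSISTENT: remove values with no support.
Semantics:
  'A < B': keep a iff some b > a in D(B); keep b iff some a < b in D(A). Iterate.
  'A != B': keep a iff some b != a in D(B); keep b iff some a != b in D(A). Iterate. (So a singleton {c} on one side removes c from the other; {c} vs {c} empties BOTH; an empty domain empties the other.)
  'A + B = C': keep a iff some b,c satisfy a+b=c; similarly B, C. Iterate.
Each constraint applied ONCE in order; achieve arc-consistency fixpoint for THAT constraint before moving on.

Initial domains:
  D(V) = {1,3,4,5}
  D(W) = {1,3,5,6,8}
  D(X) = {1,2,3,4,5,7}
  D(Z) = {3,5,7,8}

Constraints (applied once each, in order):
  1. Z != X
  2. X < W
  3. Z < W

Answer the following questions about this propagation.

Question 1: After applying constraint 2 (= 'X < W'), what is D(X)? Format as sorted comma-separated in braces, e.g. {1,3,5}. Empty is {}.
Constraint 1 (Z != X) on D(Z)={3,5,7,8} D(X)={1,2,3,4,5,7}: no change
Constraint 2 (X < W) on D(X)={1,2,3,4,5,7} D(W)={1,3,5,6,8}: W {1,3,5,6,8}->{3,5,6,8}
So after constraint 2: D(X) = {1,2,3,4,5,7}

Answer: {1,2,3,4,5,7}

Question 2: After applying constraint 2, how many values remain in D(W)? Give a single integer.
Answer: 4

Derivation:
Constraint 1 (Z != X) on D(Z)={3,5,7,8} D(X)={1,2,3,4,5,7}: no change
Constraint 2 (X < W) on D(X)={1,2,3,4,5,7} D(W)={1,3,5,6,8}: W {1,3,5,6,8}->{3,5,6,8}
So after constraint 2: D(W)={3,5,6,8}, size = 4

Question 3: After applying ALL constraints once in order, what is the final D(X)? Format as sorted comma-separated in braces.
Constraint 1 (Z != X) on D(Z)={3,5,7,8} D(X)={1,2,3,4,5,7}: no change
Constraint 2 (X < W) on D(X)={1,2,3,4,5,7} D(W)={1,3,5,6,8}: W {1,3,5,6,8}->{3,5,6,8}
Constraint 3 (Z < W) on D(Z)={3,5,7,8} D(W)={3,5,6,8}: Z {3,5,7,8}->{3,5,7}; W {3,5,6,8}->{5,6,8}
So after all 3 constraints: D(X) = {1,2,3,4,5,7}

Answer: {1,2,3,4,5,7}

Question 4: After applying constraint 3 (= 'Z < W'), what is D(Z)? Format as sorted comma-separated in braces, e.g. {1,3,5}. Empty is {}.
Answer: {3,5,7}

Derivation:
Constraint 1 (Z != X) on D(Z)={3,5,7,8} D(X)={1,2,3,4,5,7}: no change
Constraint 2 (X < W) on D(X)={1,2,3,4,5,7} D(W)={1,3,5,6,8}: W {1,3,5,6,8}->{3,5,6,8}
Constraint 3 (Z < W) on D(Z)={3,5,7,8} D(W)={3,5,6,8}: Z {3,5,7,8}->{3,5,7}; W {3,5,6,8}->{5,6,8}
So after constraint 3: D(Z) = {3,5,7}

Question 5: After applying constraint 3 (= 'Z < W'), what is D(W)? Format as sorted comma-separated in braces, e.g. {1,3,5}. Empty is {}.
Constraint 1 (Z != X) on D(Z)={3,5,7,8} D(X)={1,2,3,4,5,7}: no change
Constraint 2 (X < W) on D(X)={1,2,3,4,5,7} D(W)={1,3,5,6,8}: W {1,3,5,6,8}->{3,5,6,8}
Constraint 3 (Z < W) on D(Z)={3,5,7,8} D(W)={3,5,6,8}: Z {3,5,7,8}->{3,5,7}; W {3,5,6,8}->{5,6,8}
So after constraint 3: D(W) = {5,6,8}

Answer: {5,6,8}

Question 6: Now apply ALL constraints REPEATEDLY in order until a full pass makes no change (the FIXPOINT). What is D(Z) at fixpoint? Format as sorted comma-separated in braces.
Answer: {3,5,7}

Derivation:
pass 0 (initial): D(Z)={3,5,7,8}
pass 1: W {1,3,5,6,8}->{5,6,8}; Z {3,5,7,8}->{3,5,7}
pass 2: no change
Fixpoint after 2 passes: D(Z) = {3,5,7}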